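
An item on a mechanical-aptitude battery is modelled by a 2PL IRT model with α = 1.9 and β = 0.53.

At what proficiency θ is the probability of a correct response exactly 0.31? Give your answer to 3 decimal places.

P(θ) = 1 / (1 + exp(−α(θ − β)))
logit = ln(0.3100/0.6900) = -0.8001
θ = β + logit/(α) = 0.53 + (-0.8001)/1.9000 = 0.1089

0.109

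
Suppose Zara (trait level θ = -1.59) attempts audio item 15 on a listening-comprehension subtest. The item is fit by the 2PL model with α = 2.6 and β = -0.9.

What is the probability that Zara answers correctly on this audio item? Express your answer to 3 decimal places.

0.143

P(θ) = 1 / (1 + exp(−α(θ − β)))
Exponent: 2.6 × (-1.59 − (-0.9)) = -1.7940
1/(1 + e^{1.7940}) = 0.1426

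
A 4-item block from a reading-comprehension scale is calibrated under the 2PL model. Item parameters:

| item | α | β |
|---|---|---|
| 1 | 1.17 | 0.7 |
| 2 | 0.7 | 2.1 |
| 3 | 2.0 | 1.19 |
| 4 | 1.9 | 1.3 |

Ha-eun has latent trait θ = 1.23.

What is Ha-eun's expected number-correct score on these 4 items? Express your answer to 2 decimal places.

1.99

P(θ) = 1 / (1 + exp(−α(θ − β)))
P_1 = 1/(1+e^{-0.6201}) = 0.6502
P_2 = 1/(1+e^{0.6090}) = 0.3523
P_3 = 1/(1+e^{-0.0800}) = 0.5200
P_4 = 1/(1+e^{0.1330}) = 0.4668
E[score] = 0.6502 + 0.3523 + 0.5200 + 0.4668 = 1.9893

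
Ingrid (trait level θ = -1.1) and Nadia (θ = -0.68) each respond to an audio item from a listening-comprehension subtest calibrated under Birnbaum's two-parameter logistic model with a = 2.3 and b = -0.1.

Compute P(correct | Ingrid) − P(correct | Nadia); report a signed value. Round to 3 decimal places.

P(θ) = 1 / (1 + exp(−a(θ − b)))
P(Ingrid) = 0.0911  [exponent -2.3000]
P(Nadia) = 0.2085  [exponent -1.3340]
Difference = 0.0911 − 0.2085 = -0.1174

-0.117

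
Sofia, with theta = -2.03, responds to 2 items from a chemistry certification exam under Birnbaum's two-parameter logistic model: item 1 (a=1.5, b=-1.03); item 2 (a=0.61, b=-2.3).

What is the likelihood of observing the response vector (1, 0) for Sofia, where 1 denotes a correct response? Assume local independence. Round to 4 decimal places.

P(theta) = 1 / (1 + exp(−a(theta − b)))
P_1 = 1/(1+e^{1.5000}) = 0.1824
P_2 = 1/(1+e^{-0.1647}) = 0.5411
L = P_1 × (1−P_2) = 0.1824 × 0.4589 = 0.08372

0.0837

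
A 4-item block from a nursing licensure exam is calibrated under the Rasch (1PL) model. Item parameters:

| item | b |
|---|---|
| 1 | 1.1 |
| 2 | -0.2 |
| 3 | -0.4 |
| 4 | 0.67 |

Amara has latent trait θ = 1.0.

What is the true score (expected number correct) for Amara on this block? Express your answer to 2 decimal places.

2.63

P(θ) = 1 / (1 + exp(−(θ − b)))
P_1 = 1/(1+e^{0.1000}) = 0.4750
P_2 = 1/(1+e^{-1.2000}) = 0.7685
P_3 = 1/(1+e^{-1.4000}) = 0.8022
P_4 = 1/(1+e^{-0.3300}) = 0.5818
E[score] = 0.4750 + 0.7685 + 0.8022 + 0.5818 = 2.6275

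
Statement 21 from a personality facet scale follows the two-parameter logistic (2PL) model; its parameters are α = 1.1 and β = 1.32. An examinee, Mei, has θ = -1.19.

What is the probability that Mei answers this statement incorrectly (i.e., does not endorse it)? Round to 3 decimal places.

0.941

P(θ) = 1 / (1 + exp(−α(θ − β)))
Exponent: 1.1 × (-1.19 − 1.32) = -2.7610
1/(1 + e^{2.7610}) = 0.0595
P(incorrect) = 1 − 0.0595 = 0.9405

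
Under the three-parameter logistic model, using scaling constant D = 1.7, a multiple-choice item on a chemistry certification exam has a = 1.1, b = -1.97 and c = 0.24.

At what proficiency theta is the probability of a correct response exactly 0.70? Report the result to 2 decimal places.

-1.74

P(theta) = c + (1 − c) · 1 / (1 + exp(−D·a(theta − b)))
Remove guessing floor: (0.70 − 0.24)/(1 − 0.24) = 0.6053
logit = ln(0.6053/0.3947) = 0.4274
theta = b + logit/(1.7·a) = -1.97 + 0.4274/1.8700 = -1.7414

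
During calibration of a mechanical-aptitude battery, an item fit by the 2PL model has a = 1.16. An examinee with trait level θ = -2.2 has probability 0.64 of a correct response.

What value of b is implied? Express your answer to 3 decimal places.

P(θ) = 1 / (1 + exp(−a(θ − b)))
logit(0.64) = ln(0.64/0.36) = 0.5754
b = θ − logit/(a) = -2.2 − 0.5754/1.1600 = -2.6960

-2.696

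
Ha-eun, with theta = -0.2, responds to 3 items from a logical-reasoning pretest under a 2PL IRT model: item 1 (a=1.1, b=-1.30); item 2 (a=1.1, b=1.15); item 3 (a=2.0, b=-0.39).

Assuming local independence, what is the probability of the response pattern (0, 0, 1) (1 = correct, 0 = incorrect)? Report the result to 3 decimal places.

P(theta) = 1 / (1 + exp(−a(theta − b)))
P_1 = 1/(1+e^{-1.2100}) = 0.7703
P_2 = 1/(1+e^{1.4850}) = 0.1847
P_3 = 1/(1+e^{-0.3800}) = 0.5939
L = (1−P_1) × (1−P_2) × P_3 = 0.2297 × 0.8153 × 0.5939 = 0.11122

0.111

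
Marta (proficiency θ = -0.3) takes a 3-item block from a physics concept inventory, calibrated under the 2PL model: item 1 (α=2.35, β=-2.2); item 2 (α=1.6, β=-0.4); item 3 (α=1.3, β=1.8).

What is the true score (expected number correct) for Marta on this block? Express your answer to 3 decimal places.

P(θ) = 1 / (1 + exp(−α(θ − β)))
P_1 = 1/(1+e^{-4.4650}) = 0.9886
P_2 = 1/(1+e^{-0.1600}) = 0.5399
P_3 = 1/(1+e^{2.7300}) = 0.0612
E[score] = 0.9886 + 0.5399 + 0.0612 = 1.5898

1.590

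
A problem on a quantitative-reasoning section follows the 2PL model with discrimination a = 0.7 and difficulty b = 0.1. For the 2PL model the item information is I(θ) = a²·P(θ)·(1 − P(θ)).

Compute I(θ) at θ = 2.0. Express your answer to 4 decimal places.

P = 1/(1+e^{-1.3300}) = 0.7908
P(1−P) = 0.7908 × 0.2092 = 0.1654
I = a² × P(1−P) = 0.7² × 0.1654 = 0.08105

0.0811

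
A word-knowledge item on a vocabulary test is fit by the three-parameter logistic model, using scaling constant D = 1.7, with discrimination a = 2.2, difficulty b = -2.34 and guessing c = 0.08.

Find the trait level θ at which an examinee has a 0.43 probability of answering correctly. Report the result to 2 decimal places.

-2.47

P(θ) = c + (1 − c) · 1 / (1 + exp(−D·a(θ − b)))
Remove guessing floor: (0.43 − 0.08)/(1 − 0.08) = 0.3804
logit = ln(0.3804/0.6196) = -0.4877
θ = b + logit/(1.7·a) = -2.34 + (-0.4877)/3.7400 = -2.4704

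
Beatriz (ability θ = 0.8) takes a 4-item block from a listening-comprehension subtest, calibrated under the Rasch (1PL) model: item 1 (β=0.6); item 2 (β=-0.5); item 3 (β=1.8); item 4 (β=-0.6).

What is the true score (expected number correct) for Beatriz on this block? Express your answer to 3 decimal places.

P(θ) = 1 / (1 + exp(−(θ − β)))
P_1 = 1/(1+e^{-0.2000}) = 0.5498
P_2 = 1/(1+e^{-1.3000}) = 0.7858
P_3 = 1/(1+e^{1.0000}) = 0.2689
P_4 = 1/(1+e^{-1.4000}) = 0.8022
E[score] = 0.5498 + 0.7858 + 0.2689 + 0.8022 = 2.4068

2.407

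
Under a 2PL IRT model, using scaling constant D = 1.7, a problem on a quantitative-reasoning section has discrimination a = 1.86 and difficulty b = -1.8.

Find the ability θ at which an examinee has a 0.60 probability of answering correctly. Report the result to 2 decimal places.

-1.67

P(θ) = 1 / (1 + exp(−D·a(θ − b)))
logit = ln(0.6000/0.4000) = 0.4055
θ = b + logit/(1.7·a) = -1.8 + 0.4055/3.1620 = -1.6718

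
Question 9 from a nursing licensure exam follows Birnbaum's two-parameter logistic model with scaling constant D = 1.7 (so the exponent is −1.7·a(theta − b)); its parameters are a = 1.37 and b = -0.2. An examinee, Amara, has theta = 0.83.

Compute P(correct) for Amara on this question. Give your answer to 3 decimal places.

P(theta) = 1 / (1 + exp(−D·a(theta − b)))
Exponent: 1.7 × 1.37 × (0.83 − (-0.2)) = 2.3989
1/(1 + e^{-2.3989}) = 0.9167
P = 0.9167

0.917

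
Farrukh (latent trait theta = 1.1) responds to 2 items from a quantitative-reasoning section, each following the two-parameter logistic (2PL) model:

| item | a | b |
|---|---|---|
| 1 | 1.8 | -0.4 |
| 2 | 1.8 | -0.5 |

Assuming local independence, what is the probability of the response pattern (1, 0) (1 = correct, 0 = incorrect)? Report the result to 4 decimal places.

0.0498

P(theta) = 1 / (1 + exp(−a(theta − b)))
P_1 = 1/(1+e^{-2.7000}) = 0.9370
P_2 = 1/(1+e^{-2.8800}) = 0.9468
L = P_1 × (1−P_2) = 0.9370 × 0.0532 = 0.04980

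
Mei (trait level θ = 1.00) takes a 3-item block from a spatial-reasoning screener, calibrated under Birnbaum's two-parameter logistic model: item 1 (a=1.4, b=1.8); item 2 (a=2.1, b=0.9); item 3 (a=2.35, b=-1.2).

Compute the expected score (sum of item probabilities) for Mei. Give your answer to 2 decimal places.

1.79

P(θ) = 1 / (1 + exp(−a(θ − b)))
P_1 = 1/(1+e^{1.1200}) = 0.2460
P_2 = 1/(1+e^{-0.2100}) = 0.5523
P_3 = 1/(1+e^{-5.1700}) = 0.9943
E[score] = 0.2460 + 0.5523 + 0.9943 = 1.7927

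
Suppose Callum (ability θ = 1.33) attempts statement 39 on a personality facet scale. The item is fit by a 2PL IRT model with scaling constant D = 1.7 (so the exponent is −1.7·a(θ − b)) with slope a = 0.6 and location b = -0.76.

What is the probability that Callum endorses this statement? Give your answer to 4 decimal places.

0.8940

P(θ) = 1 / (1 + exp(−D·a(θ − b)))
Exponent: 1.7 × 0.6 × (1.33 − (-0.76)) = 2.1318
1/(1 + e^{-2.1318}) = 0.8940
P = 0.8940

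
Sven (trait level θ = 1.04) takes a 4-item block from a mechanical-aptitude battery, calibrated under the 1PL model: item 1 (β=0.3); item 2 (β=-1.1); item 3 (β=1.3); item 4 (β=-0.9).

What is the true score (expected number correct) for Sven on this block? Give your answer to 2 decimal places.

2.88

P(θ) = 1 / (1 + exp(−(θ − β)))
P_1 = 1/(1+e^{-0.7400}) = 0.6770
P_2 = 1/(1+e^{-2.1400}) = 0.8947
P_3 = 1/(1+e^{0.2600}) = 0.4354
P_4 = 1/(1+e^{-1.9400}) = 0.8744
E[score] = 0.6770 + 0.8947 + 0.4354 + 0.8744 = 2.8814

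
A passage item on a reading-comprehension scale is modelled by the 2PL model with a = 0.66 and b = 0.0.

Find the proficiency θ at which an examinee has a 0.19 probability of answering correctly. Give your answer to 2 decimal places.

P(θ) = 1 / (1 + exp(−a(θ − b)))
logit = ln(0.1900/0.8100) = -1.4500
θ = b + logit/(a) = 0.0 + (-1.4500)/0.6600 = -2.1970

-2.20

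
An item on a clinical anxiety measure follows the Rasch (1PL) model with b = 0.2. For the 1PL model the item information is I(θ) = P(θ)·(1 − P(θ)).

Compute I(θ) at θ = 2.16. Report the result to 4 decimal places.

0.1082

P = 1/(1+e^{-1.9600}) = 0.8765
P(1−P) = 0.8765 × 0.1235 = 0.1082
I = P(1−P) = 0.10822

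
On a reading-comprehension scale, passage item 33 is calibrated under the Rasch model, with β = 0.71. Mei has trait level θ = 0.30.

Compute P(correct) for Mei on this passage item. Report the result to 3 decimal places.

0.399

P(θ) = 1 / (1 + exp(−(θ − β)))
Exponent: (0.30 − 0.71) = -0.4100
1/(1 + e^{0.4100}) = 0.3989
P = 0.3989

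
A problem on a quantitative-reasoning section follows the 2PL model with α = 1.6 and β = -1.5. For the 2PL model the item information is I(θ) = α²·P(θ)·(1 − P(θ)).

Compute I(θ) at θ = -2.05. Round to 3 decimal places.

P = 1/(1+e^{0.8800}) = 0.2932
P(1−P) = 0.2932 × 0.7068 = 0.2072
I = α² × P(1−P) = 1.6² × 0.2072 = 0.53049

0.530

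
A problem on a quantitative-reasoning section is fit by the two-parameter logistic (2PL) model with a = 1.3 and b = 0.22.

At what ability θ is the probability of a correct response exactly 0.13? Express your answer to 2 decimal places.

P(θ) = 1 / (1 + exp(−a(θ − b)))
logit = ln(0.1300/0.8700) = -1.9010
θ = b + logit/(a) = 0.22 + (-1.9010)/1.3000 = -1.2423

-1.24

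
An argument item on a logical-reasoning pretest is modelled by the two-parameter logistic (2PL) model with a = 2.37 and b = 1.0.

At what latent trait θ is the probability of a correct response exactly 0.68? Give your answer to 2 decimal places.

1.32

P(θ) = 1 / (1 + exp(−a(θ − b)))
logit = ln(0.6800/0.3200) = 0.7538
θ = b + logit/(a) = 1.0 + 0.7538/2.3700 = 1.3180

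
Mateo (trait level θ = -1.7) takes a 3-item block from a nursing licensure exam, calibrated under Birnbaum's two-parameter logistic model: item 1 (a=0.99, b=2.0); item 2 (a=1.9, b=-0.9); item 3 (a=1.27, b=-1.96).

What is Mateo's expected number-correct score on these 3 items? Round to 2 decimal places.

0.79

P(θ) = 1 / (1 + exp(−a(θ − b)))
P_1 = 1/(1+e^{3.6630}) = 0.0250
P_2 = 1/(1+e^{1.5200}) = 0.1795
P_3 = 1/(1+e^{-0.3302}) = 0.5818
E[score] = 0.0250 + 0.1795 + 0.5818 = 0.7863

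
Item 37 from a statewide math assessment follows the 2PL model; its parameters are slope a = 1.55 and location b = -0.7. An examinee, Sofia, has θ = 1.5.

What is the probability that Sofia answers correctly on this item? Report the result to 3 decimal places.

P(θ) = 1 / (1 + exp(−a(θ − b)))
Exponent: 1.55 × (1.5 − (-0.7)) = 3.4100
1/(1 + e^{-3.4100}) = 0.9680

0.968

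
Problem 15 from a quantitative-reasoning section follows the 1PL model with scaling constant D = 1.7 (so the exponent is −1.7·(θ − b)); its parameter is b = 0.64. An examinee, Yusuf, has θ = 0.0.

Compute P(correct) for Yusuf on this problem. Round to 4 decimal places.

0.2520

P(θ) = 1 / (1 + exp(−D·(θ − b)))
Exponent: 1.7 × (0.0 − 0.64) = -1.0880
1/(1 + e^{1.0880}) = 0.2520
P = 0.2520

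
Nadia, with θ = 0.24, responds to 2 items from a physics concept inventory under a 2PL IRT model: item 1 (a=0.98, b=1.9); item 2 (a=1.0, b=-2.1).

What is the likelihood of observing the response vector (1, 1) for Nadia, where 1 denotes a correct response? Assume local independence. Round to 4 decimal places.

0.1498

P(θ) = 1 / (1 + exp(−a(θ − b)))
P_1 = 1/(1+e^{1.6268}) = 0.1643
P_2 = 1/(1+e^{-2.3400}) = 0.9121
L = P_1 × P_2 = 0.1643 × 0.9121 = 0.14984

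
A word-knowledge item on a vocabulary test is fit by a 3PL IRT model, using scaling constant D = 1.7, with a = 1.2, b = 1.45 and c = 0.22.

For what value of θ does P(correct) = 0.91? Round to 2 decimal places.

P(θ) = c + (1 − c) · 1 / (1 + exp(−D·a(θ − b)))
Remove guessing floor: (0.91 − 0.22)/(1 − 0.22) = 0.8846
logit = ln(0.8846/0.1154) = 2.0369
θ = b + logit/(1.7·a) = 1.45 + 2.0369/2.0400 = 2.4485

2.45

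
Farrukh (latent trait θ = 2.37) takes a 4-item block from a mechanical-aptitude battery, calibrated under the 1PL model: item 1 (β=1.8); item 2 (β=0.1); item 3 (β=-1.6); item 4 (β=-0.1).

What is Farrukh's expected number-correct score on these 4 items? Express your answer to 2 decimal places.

P(θ) = 1 / (1 + exp(−(θ − β)))
P_1 = 1/(1+e^{-0.5700}) = 0.6388
P_2 = 1/(1+e^{-2.2700}) = 0.9064
P_3 = 1/(1+e^{-3.9700}) = 0.9815
P_4 = 1/(1+e^{-2.4700}) = 0.9220
E[score] = 0.6388 + 0.9064 + 0.9815 + 0.9220 = 3.4486

3.45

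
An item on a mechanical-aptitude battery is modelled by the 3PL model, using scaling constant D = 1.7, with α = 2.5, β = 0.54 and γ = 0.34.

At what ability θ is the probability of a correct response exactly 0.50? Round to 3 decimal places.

P(θ) = γ + (1 − γ) · 1 / (1 + exp(−D·α(θ − β)))
Remove guessing floor: (0.50 − 0.34)/(1 − 0.34) = 0.2424
logit = ln(0.2424/0.7576) = -1.1394
θ = β + logit/(1.7·α) = 0.54 + (-1.1394)/4.2500 = 0.2719

0.272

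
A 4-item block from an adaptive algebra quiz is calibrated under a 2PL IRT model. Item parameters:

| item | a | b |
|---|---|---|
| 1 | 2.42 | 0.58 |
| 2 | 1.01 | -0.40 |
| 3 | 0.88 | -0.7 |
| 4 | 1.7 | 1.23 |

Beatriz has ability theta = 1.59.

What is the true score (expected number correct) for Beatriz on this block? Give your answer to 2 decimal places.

P(theta) = 1 / (1 + exp(−a(theta − b)))
P_1 = 1/(1+e^{-2.4442}) = 0.9201
P_2 = 1/(1+e^{-2.0099}) = 0.8818
P_3 = 1/(1+e^{-2.0152}) = 0.8824
P_4 = 1/(1+e^{-0.6120}) = 0.6484
E[score] = 0.9201 + 0.8818 + 0.8824 + 0.6484 = 3.3327

3.33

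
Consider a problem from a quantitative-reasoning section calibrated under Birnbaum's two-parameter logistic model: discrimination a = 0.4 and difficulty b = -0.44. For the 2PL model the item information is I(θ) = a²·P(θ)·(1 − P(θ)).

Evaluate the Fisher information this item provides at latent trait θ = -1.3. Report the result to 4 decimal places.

0.0388

P = 1/(1+e^{0.3440}) = 0.4148
P(1−P) = 0.4148 × 0.5852 = 0.2427
I = a² × P(1−P) = 0.4² × 0.2427 = 0.03884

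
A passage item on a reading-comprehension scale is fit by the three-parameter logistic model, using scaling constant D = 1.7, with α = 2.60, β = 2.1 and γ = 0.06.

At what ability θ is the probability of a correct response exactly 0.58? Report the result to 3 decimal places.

P(θ) = γ + (1 − γ) · 1 / (1 + exp(−D·α(θ − β)))
Remove guessing floor: (0.58 − 0.06)/(1 − 0.06) = 0.5532
logit = ln(0.5532/0.4468) = 0.2136
θ = β + logit/(1.7·α) = 2.1 + 0.2136/4.4200 = 2.1483

2.148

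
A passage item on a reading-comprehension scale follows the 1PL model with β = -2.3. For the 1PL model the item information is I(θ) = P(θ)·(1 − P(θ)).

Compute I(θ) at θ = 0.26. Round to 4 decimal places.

P = 1/(1+e^{-2.5600}) = 0.9282
P(1−P) = 0.9282 × 0.0718 = 0.0666
I = P(1−P) = 0.06661

0.0666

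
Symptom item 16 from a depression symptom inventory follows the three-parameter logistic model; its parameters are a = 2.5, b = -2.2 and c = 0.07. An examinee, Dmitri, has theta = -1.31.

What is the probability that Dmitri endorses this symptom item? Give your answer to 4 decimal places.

P(theta) = c + (1 − c) · 1 / (1 + exp(−a(theta − b)))
Exponent: 2.5 × (-1.31 − (-2.2)) = 2.2250
1/(1 + e^{-2.2250}) = 0.9025
P = 0.07 + 0.93 × 0.9025 = 0.9093

0.9093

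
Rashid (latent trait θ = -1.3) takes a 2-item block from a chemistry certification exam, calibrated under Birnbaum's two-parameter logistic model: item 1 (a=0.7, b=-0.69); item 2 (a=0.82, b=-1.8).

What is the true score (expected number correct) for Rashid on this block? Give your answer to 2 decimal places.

1.00

P(θ) = 1 / (1 + exp(−a(θ − b)))
P_1 = 1/(1+e^{0.4270}) = 0.3948
P_2 = 1/(1+e^{-0.4100}) = 0.6011
E[score] = 0.3948 + 0.6011 = 0.9959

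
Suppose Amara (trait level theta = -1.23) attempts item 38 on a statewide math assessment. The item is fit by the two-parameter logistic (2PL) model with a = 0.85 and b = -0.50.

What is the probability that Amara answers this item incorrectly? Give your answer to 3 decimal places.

0.650

P(theta) = 1 / (1 + exp(−a(theta − b)))
Exponent: 0.85 × (-1.23 − (-0.50)) = -0.6205
1/(1 + e^{0.6205}) = 0.3497
P(incorrect) = 1 − 0.3497 = 0.6503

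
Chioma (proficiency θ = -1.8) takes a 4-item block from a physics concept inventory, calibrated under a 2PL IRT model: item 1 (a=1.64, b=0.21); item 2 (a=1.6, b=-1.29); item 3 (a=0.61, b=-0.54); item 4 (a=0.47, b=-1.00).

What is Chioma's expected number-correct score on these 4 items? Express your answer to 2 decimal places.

1.07

P(θ) = 1 / (1 + exp(−a(θ − b)))
P_1 = 1/(1+e^{3.2964}) = 0.0357
P_2 = 1/(1+e^{0.8160}) = 0.3066
P_3 = 1/(1+e^{0.7686}) = 0.3168
P_4 = 1/(1+e^{0.3760}) = 0.4071
E[score] = 0.0357 + 0.3066 + 0.3168 + 0.4071 = 1.0662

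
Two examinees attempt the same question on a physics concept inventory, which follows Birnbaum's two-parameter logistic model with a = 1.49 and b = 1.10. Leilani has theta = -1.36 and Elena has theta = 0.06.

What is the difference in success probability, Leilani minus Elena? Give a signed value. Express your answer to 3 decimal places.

-0.150

P(theta) = 1 / (1 + exp(−a(theta − b)))
P(Leilani) = 0.0250  [exponent -3.6654]
P(Elena) = 0.1751  [exponent -1.5496]
Difference = 0.0250 − 0.1751 = -0.1502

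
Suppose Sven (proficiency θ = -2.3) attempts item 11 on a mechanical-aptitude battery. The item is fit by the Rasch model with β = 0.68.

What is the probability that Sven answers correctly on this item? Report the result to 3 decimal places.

0.048

P(θ) = 1 / (1 + exp(−(θ − β)))
Exponent: (-2.3 − 0.68) = -2.9800
1/(1 + e^{2.9800}) = 0.0483
P = 0.0483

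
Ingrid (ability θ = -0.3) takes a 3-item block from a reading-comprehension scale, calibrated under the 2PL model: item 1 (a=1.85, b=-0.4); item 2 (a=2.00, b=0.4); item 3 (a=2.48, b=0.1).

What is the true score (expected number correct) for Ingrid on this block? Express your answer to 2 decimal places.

1.01

P(θ) = 1 / (1 + exp(−a(θ − b)))
P_1 = 1/(1+e^{-0.1850}) = 0.5461
P_2 = 1/(1+e^{1.4000}) = 0.1978
P_3 = 1/(1+e^{0.9920}) = 0.2705
E[score] = 0.5461 + 0.1978 + 0.2705 = 1.0145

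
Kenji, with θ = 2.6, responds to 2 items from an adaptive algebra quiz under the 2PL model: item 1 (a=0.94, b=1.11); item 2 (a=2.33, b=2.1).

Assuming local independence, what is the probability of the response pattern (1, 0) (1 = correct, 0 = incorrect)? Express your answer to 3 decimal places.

0.191

P(θ) = 1 / (1 + exp(−a(θ − b)))
P_1 = 1/(1+e^{-1.4006}) = 0.8023
P_2 = 1/(1+e^{-1.1650}) = 0.7622
L = P_1 × (1−P_2) = 0.8023 × 0.2378 = 0.19075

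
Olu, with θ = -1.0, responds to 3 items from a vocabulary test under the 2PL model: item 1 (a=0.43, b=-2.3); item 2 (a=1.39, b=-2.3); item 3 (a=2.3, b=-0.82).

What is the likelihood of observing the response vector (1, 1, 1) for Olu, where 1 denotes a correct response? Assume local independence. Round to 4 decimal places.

P(θ) = 1 / (1 + exp(−a(θ − b)))
P_1 = 1/(1+e^{-0.5590}) = 0.6362
P_2 = 1/(1+e^{-1.8070}) = 0.8590
P_3 = 1/(1+e^{0.4140}) = 0.3980
L = P_1 × P_2 × P_3 = 0.6362 × 0.8590 × 0.3980 = 0.21749

0.2175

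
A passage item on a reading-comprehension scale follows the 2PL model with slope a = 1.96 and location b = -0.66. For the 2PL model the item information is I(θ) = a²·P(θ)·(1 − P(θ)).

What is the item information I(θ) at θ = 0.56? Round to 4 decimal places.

0.2951

P = 1/(1+e^{-2.3912}) = 0.9162
P(1−P) = 0.9162 × 0.0838 = 0.0768
I = a² × P(1−P) = 1.96² × 0.0768 = 0.29510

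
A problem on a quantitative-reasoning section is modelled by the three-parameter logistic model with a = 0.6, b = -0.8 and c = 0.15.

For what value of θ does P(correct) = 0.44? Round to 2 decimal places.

-1.90

P(θ) = c + (1 − c) · 1 / (1 + exp(−a(θ − b)))
Remove guessing floor: (0.44 − 0.15)/(1 − 0.15) = 0.3412
logit = ln(0.3412/0.6588) = -0.6581
θ = b + logit/(a) = -0.8 + (-0.6581)/0.6000 = -1.8968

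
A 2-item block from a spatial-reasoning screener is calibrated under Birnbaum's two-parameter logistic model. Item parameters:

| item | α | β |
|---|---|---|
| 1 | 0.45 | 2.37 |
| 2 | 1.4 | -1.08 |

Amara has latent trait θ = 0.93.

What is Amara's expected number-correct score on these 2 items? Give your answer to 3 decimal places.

P(θ) = 1 / (1 + exp(−α(θ − β)))
P_1 = 1/(1+e^{0.6480}) = 0.3434
P_2 = 1/(1+e^{-2.8140}) = 0.9434
E[score] = 0.3434 + 0.9434 = 1.2869

1.287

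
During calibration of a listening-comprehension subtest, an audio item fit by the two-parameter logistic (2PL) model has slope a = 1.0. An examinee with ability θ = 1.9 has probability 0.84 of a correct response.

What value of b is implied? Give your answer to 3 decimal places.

0.242

P(θ) = 1 / (1 + exp(−a(θ − b)))
logit(0.84) = ln(0.84/0.16) = 1.6582
b = θ − logit/(a) = 1.9 − 1.6582/1.0000 = 0.2418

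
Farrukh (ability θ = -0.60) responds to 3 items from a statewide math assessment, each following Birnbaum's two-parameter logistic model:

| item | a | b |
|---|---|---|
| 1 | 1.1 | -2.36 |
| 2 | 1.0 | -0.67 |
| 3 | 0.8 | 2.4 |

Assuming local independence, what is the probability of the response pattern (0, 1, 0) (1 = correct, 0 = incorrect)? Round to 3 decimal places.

P(θ) = 1 / (1 + exp(−a(θ − b)))
P_1 = 1/(1+e^{-1.9360}) = 0.8739
P_2 = 1/(1+e^{-0.0700}) = 0.5175
P_3 = 1/(1+e^{2.4000}) = 0.0832
L = (1−P_1) × P_2 × (1−P_3) = 0.1261 × 0.5175 × 0.9168 = 0.05982

0.060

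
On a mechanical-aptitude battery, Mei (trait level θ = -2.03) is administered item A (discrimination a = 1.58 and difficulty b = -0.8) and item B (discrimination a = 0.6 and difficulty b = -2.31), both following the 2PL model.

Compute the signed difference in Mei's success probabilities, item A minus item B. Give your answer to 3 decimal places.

-0.417

P(θ) = 1 / (1 + exp(−a(θ − b)))
P_A = 0.1253
P_B = 0.5419
P_A − P_B = -0.4166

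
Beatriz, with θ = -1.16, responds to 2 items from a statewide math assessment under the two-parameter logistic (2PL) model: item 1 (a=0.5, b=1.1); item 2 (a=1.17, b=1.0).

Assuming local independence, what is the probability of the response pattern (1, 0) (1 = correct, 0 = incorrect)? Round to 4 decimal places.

0.2261

P(θ) = 1 / (1 + exp(−a(θ − b)))
P_1 = 1/(1+e^{1.1300}) = 0.2442
P_2 = 1/(1+e^{2.5272}) = 0.0740
L = P_1 × (1−P_2) = 0.2442 × 0.9260 = 0.22610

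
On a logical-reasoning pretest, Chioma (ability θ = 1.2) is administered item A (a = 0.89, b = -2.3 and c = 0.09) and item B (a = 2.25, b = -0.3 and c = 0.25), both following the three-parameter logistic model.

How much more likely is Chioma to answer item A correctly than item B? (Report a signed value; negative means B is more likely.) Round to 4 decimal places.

P(θ) = c + (1 − c) · 1 / (1 + exp(−a(θ − b)))
P_A = 0.9613
P_B = 0.9752
P_A − P_B = -0.0139

-0.0139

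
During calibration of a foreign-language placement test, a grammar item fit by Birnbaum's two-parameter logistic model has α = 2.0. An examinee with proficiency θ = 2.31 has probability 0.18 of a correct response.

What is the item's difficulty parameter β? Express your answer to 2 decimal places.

P(θ) = 1 / (1 + exp(−α(θ − β)))
logit(0.18) = ln(0.18/0.82) = -1.5163
β = θ − logit/(α) = 2.31 − (-1.5163)/2.0000 = 3.0682

3.07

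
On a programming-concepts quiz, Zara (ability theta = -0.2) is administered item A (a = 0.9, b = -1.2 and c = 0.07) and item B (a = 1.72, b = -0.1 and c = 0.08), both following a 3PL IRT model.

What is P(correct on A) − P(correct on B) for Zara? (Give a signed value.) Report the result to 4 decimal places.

P(theta) = c + (1 − c) · 1 / (1 + exp(−a(theta − b)))
P_A = 0.7312
P_B = 0.5005
P_A − P_B = 0.2306

0.2306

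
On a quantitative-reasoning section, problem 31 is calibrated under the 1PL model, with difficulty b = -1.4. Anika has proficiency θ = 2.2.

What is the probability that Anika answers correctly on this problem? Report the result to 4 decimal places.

P(θ) = 1 / (1 + exp(−(θ − b)))
Exponent: (2.2 − (-1.4)) = 3.6000
1/(1 + e^{-3.6000}) = 0.9734
P = 0.9734

0.9734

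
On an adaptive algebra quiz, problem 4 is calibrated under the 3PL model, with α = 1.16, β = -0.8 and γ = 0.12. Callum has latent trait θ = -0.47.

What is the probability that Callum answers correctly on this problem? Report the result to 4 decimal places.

P(θ) = γ + (1 − γ) · 1 / (1 + exp(−α(θ − β)))
Exponent: 1.16 × (-0.47 − (-0.8)) = 0.3828
1/(1 + e^{-0.3828}) = 0.5945
P = 0.12 + 0.88 × 0.5945 = 0.6432

0.6432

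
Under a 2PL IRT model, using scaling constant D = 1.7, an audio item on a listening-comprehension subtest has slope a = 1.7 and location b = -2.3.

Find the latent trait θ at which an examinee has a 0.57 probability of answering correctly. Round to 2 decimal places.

-2.20

P(θ) = 1 / (1 + exp(−D·a(θ − b)))
logit = ln(0.5700/0.4300) = 0.2819
θ = b + logit/(1.7·a) = -2.3 + 0.2819/2.8900 = -2.2025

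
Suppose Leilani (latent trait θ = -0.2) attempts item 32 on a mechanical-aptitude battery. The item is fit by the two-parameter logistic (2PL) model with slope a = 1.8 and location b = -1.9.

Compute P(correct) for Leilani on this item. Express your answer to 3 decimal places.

0.955

P(θ) = 1 / (1 + exp(−a(θ − b)))
Exponent: 1.8 × (-0.2 − (-1.9)) = 3.0600
1/(1 + e^{-3.0600}) = 0.9552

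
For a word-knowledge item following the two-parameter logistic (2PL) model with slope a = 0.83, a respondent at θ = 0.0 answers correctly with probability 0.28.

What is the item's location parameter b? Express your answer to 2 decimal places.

1.14

P(θ) = 1 / (1 + exp(−a(θ − b)))
logit(0.28) = ln(0.28/0.72) = -0.9445
b = θ − logit/(a) = 0.0 − (-0.9445)/0.8300 = 1.1379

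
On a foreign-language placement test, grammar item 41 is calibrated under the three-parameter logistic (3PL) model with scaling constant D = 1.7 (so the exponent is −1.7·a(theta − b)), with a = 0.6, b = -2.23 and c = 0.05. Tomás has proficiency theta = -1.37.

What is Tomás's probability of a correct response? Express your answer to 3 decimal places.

0.721

P(theta) = c + (1 − c) · 1 / (1 + exp(−D·a(theta − b)))
Exponent: 1.7 × 0.6 × (-1.37 − (-2.23)) = 0.8772
1/(1 + e^{-0.8772}) = 0.7062
P = 0.05 + 0.95 × 0.7062 = 0.7209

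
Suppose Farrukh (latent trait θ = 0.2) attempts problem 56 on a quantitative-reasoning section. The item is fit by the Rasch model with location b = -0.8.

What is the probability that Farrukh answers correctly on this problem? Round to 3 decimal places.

0.731

P(θ) = 1 / (1 + exp(−(θ − b)))
Exponent: (0.2 − (-0.8)) = 1.0000
1/(1 + e^{-1.0000}) = 0.7311
P = 0.7311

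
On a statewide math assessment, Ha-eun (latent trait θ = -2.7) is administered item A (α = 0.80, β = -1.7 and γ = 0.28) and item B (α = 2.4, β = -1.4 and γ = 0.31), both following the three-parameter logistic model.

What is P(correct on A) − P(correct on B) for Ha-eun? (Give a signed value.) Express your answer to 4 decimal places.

P(θ) = γ + (1 − γ) · 1 / (1 + exp(−α(θ − β)))
P_A = 0.5032
P_B = 0.3392
P_A − P_B = 0.1640

0.1640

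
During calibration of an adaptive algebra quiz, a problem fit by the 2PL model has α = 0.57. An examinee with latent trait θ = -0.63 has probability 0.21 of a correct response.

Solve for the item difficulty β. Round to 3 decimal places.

1.694

P(θ) = 1 / (1 + exp(−α(θ − β)))
logit(0.21) = ln(0.21/0.79) = -1.3249
β = θ − logit/(α) = -0.63 − (-1.3249)/0.5700 = 1.6944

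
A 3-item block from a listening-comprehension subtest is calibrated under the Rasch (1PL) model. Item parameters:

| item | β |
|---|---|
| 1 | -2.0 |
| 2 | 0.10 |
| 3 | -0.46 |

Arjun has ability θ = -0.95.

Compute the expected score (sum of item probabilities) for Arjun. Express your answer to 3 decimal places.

1.380

P(θ) = 1 / (1 + exp(−(θ − β)))
P_1 = 1/(1+e^{-1.0500}) = 0.7408
P_2 = 1/(1+e^{1.0500}) = 0.2592
P_3 = 1/(1+e^{0.4900}) = 0.3799
E[score] = 0.7408 + 0.2592 + 0.3799 = 1.3799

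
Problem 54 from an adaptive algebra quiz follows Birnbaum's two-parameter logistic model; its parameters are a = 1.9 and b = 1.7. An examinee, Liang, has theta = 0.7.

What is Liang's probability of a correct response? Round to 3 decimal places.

P(theta) = 1 / (1 + exp(−a(theta − b)))
Exponent: 1.9 × (0.7 − 1.7) = -1.9000
1/(1 + e^{1.9000}) = 0.1301

0.130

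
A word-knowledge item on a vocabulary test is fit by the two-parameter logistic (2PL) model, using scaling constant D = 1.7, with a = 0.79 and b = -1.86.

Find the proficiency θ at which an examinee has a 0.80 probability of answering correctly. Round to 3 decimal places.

-0.828

P(θ) = 1 / (1 + exp(−D·a(θ − b)))
logit = ln(0.8000/0.2000) = 1.3863
θ = b + logit/(1.7·a) = -1.86 + 1.3863/1.3430 = -0.8278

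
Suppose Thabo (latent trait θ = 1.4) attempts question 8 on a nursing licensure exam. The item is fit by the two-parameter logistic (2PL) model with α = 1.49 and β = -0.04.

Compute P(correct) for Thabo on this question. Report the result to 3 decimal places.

P(θ) = 1 / (1 + exp(−α(θ − β)))
Exponent: 1.49 × (1.4 − (-0.04)) = 2.1456
1/(1 + e^{-2.1456}) = 0.8953

0.895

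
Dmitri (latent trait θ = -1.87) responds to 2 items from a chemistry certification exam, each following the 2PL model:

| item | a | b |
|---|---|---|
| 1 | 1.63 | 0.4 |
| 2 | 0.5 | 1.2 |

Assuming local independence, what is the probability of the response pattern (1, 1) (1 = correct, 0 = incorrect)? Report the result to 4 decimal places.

0.0043

P(θ) = 1 / (1 + exp(−a(θ − b)))
P_1 = 1/(1+e^{3.7001}) = 0.0241
P_2 = 1/(1+e^{1.5350}) = 0.1773
L = P_1 × P_2 = 0.0241 × 0.1773 = 0.00428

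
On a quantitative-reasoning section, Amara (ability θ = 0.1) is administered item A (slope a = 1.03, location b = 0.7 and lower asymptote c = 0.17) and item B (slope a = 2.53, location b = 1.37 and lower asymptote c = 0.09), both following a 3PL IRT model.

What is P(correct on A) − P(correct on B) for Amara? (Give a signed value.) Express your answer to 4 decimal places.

P(θ) = c + (1 − c) · 1 / (1 + exp(−a(θ − b)))
P_A = 0.4607
P_B = 0.1252
P_A − P_B = 0.3355

0.3355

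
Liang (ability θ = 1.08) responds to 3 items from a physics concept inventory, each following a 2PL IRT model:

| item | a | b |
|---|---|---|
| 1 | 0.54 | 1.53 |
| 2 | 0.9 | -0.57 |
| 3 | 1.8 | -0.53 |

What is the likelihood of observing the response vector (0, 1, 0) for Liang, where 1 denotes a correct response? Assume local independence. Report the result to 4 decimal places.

P(θ) = 1 / (1 + exp(−a(θ − b)))
P_1 = 1/(1+e^{0.2430}) = 0.4395
P_2 = 1/(1+e^{-1.4850}) = 0.8153
P_3 = 1/(1+e^{-2.8980}) = 0.9477
L = (1−P_1) × P_2 × (1−P_3) = 0.5605 × 0.8153 × 0.0523 = 0.02388

0.0239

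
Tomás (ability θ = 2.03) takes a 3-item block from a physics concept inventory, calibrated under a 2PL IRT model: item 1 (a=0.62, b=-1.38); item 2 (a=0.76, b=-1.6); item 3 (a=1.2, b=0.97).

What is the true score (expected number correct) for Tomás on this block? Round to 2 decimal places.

2.61

P(θ) = 1 / (1 + exp(−a(θ − b)))
P_1 = 1/(1+e^{-2.1142}) = 0.8923
P_2 = 1/(1+e^{-2.7588}) = 0.9404
P_3 = 1/(1+e^{-1.2720}) = 0.7811
E[score] = 0.8923 + 0.9404 + 0.7811 = 2.6138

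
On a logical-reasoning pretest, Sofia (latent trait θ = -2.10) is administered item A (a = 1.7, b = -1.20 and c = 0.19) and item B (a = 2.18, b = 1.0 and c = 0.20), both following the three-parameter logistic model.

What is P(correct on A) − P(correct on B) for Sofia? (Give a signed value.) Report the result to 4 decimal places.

0.1332

P(θ) = c + (1 − c) · 1 / (1 + exp(−a(θ − b)))
P_A = 0.3342
P_B = 0.2009
P_A − P_B = 0.1332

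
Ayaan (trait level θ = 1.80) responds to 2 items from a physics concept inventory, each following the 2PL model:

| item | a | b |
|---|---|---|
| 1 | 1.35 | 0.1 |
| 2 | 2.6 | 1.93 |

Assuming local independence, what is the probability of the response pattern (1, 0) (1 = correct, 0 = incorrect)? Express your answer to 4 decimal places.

0.5303

P(θ) = 1 / (1 + exp(−a(θ − b)))
P_1 = 1/(1+e^{-2.2950}) = 0.9085
P_2 = 1/(1+e^{0.3380}) = 0.4163
L = P_1 × (1−P_2) = 0.9085 × 0.5837 = 0.53027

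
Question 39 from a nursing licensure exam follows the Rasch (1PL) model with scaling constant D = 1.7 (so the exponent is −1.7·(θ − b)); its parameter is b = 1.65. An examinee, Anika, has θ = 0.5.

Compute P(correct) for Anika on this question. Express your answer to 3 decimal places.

P(θ) = 1 / (1 + exp(−D·(θ − b)))
Exponent: 1.7 × (0.5 − 1.65) = -1.9550
1/(1 + e^{1.9550}) = 0.1240
P = 0.1240

0.124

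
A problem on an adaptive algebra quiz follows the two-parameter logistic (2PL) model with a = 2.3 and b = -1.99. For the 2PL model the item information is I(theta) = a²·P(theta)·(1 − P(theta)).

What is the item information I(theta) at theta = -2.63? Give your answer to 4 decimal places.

0.8030

P = 1/(1+e^{1.4720}) = 0.1866
P(1−P) = 0.1866 × 0.8134 = 0.1518
I = a² × P(1−P) = 2.3² × 0.1518 = 0.80305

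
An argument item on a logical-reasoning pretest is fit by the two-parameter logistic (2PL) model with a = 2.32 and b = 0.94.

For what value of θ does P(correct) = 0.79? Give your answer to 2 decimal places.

P(θ) = 1 / (1 + exp(−a(θ − b)))
logit = ln(0.7900/0.2100) = 1.3249
θ = b + logit/(a) = 0.94 + 1.3249/2.3200 = 1.5111

1.51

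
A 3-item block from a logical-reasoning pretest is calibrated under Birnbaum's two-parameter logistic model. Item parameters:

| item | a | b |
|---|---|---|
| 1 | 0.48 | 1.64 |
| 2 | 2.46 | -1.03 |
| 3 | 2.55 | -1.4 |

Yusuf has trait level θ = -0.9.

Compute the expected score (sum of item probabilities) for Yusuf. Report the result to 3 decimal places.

1.589

P(θ) = 1 / (1 + exp(−a(θ − b)))
P_1 = 1/(1+e^{1.2192}) = 0.2281
P_2 = 1/(1+e^{-0.3198}) = 0.5793
P_3 = 1/(1+e^{-1.2750}) = 0.7816
E[score] = 0.2281 + 0.5793 + 0.7816 = 1.5890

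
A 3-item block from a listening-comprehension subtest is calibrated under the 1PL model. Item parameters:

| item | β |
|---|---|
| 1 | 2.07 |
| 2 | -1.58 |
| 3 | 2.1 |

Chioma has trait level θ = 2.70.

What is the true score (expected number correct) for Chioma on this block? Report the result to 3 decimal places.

P(θ) = 1 / (1 + exp(−(θ − β)))
P_1 = 1/(1+e^{-0.6300}) = 0.6525
P_2 = 1/(1+e^{-4.2800}) = 0.9863
P_3 = 1/(1+e^{-0.6000}) = 0.6457
E[score] = 0.6525 + 0.9863 + 0.6457 = 2.2845

2.284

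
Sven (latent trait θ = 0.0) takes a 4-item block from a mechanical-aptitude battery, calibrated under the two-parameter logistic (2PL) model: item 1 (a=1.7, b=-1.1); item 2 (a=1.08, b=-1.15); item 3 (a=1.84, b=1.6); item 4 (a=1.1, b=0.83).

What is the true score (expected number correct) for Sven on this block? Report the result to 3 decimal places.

1.979

P(θ) = 1 / (1 + exp(−a(θ − b)))
P_1 = 1/(1+e^{-1.8700}) = 0.8665
P_2 = 1/(1+e^{-1.2420}) = 0.7759
P_3 = 1/(1+e^{2.9440}) = 0.0500
P_4 = 1/(1+e^{0.9130}) = 0.2864
E[score] = 0.8665 + 0.7759 + 0.0500 + 0.2864 = 1.9788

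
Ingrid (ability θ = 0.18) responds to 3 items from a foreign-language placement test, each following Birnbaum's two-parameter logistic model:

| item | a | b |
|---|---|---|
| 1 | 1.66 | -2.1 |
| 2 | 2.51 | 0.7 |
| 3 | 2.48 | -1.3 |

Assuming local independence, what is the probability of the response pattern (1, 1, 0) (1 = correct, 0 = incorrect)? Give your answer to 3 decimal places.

0.005

P(θ) = 1 / (1 + exp(−a(θ − b)))
P_1 = 1/(1+e^{-3.7848}) = 0.9778
P_2 = 1/(1+e^{1.3052}) = 0.2133
P_3 = 1/(1+e^{-3.6704}) = 0.9752
L = P_1 × P_2 × (1−P_3) = 0.9778 × 0.2133 × 0.0248 = 0.00518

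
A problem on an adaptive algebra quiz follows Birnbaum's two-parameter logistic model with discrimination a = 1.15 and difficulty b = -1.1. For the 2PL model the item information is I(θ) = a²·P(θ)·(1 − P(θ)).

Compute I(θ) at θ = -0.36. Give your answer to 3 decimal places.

0.277

P = 1/(1+e^{-0.8510}) = 0.7008
P(1−P) = 0.7008 × 0.2992 = 0.2097
I = a² × P(1−P) = 1.15² × 0.2097 = 0.27731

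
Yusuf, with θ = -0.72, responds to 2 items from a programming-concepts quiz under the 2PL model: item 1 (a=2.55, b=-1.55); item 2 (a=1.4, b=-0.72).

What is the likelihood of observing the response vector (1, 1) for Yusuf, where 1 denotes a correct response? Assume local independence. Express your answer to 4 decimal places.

P(θ) = 1 / (1 + exp(−a(θ − b)))
P_1 = 1/(1+e^{-2.1165}) = 0.8925
P_2 = 1/(1+e^{0.0000}) = 0.5000
L = P_1 × P_2 = 0.8925 × 0.5000 = 0.44625

0.4462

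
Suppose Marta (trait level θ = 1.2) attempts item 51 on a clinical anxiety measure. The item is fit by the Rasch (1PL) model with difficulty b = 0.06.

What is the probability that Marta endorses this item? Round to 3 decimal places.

P(θ) = 1 / (1 + exp(−(θ − b)))
Exponent: (1.2 − 0.06) = 1.1400
1/(1 + e^{-1.1400}) = 0.7577
P = 0.7577

0.758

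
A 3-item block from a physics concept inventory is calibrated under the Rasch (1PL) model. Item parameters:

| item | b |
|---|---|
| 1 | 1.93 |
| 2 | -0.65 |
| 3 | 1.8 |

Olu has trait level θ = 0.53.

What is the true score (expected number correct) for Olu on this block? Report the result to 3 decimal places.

1.182

P(θ) = 1 / (1 + exp(−(θ − b)))
P_1 = 1/(1+e^{1.4000}) = 0.1978
P_2 = 1/(1+e^{-1.1800}) = 0.7649
P_3 = 1/(1+e^{1.2700}) = 0.2193
E[score] = 0.1978 + 0.7649 + 0.2193 = 1.1820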